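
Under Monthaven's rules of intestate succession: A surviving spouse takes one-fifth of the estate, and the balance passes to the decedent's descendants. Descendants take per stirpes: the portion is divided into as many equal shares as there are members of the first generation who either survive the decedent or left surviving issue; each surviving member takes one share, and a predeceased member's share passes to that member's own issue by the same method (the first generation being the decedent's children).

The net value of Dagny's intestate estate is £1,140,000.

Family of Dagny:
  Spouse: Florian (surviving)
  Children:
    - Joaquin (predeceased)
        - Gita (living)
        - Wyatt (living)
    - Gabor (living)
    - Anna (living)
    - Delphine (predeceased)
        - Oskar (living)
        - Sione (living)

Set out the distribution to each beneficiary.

Florian takes one-fifth of £1,140,000 = £228,000. The remaining £912,000 passes to the descendants.
The descendants' portion (£912,000) is divided into 4 shares of £228,000: Gabor and Anna each take £228,000; Joaquin's £228,000 share passes to Joaquin's issue; Delphine's £228,000 share passes to Delphine's issue.
Joaquin's share (£228,000) is divided into 2 shares of £114,000: Gita and Wyatt each take £114,000.
Delphine's share (£228,000) is divided into 2 shares of £114,000: Oskar and Sione each take £114,000.

Florian: £228,000; Gita: £114,000; Wyatt: £114,000; Gabor: £228,000; Anna: £228,000; Oskar: £114,000; Sione: £114,000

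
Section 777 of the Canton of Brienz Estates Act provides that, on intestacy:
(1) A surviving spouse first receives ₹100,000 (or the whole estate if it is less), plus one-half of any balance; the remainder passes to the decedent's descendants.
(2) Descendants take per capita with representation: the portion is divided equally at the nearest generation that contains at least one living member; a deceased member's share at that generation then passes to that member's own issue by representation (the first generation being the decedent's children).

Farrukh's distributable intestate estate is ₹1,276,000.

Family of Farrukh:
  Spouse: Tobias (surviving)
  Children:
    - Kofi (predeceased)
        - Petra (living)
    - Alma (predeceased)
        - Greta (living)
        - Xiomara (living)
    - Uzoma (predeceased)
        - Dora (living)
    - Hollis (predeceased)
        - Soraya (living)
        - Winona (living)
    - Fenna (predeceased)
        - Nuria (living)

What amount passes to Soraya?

Soraya receives ₹84,000.

Tobias first takes ₹100,000, leaving a balance of ₹1,176,000. Tobias then takes one-half of the balance (₹588,000), for a total of ₹688,000. The remaining ₹588,000 passes to the descendants.
No child survives, so the initial division is made at the grandchildren's generation.
The descendants' portion (₹588,000) is divided into 7 shares of ₹84,000: Petra, Greta, Xiomara, Dora, Soraya, Winona, and Nuria each take ₹84,000.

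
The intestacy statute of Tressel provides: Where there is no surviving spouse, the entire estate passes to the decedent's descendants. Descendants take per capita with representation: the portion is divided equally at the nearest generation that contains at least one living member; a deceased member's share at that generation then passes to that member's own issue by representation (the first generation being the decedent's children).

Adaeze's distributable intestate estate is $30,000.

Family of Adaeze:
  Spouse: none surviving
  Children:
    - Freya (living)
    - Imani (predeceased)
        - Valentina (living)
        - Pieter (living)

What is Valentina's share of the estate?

The entire $30,000 passes to the descendants.
That amount ($30,000) is divided into 2 shares of $15,000: Freya takes $15,000; Imani's $15,000 share passes to Imani's issue.
Imani's share ($15,000) is divided into 2 shares of $7,500: Valentina and Pieter each take $7,500.

Valentina receives $7,500.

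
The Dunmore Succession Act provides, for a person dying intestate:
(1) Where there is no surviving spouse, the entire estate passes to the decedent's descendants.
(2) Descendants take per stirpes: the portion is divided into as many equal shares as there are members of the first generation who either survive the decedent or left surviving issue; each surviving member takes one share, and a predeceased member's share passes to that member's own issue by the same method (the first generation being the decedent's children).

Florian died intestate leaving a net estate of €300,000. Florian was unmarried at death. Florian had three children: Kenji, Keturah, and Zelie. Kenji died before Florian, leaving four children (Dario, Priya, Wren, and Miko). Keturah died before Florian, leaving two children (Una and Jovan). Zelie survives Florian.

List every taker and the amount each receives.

Dario: €25,000; Priya: €25,000; Wren: €25,000; Miko: €25,000; Una: €50,000; Jovan: €50,000; Zelie: €100,000

The entire €300,000 passes to the descendants.
That amount (€300,000) is divided into 3 shares of €100,000: Zelie takes €100,000; Kenji's €100,000 share passes to Kenji's issue; Keturah's €100,000 share passes to Keturah's issue.
Kenji's share (€100,000) is divided into 4 shares of €25,000: Dario, Priya, Wren, and Miko each take €25,000.
Keturah's share (€100,000) is divided into 2 shares of €50,000: Una and Jovan each take €50,000.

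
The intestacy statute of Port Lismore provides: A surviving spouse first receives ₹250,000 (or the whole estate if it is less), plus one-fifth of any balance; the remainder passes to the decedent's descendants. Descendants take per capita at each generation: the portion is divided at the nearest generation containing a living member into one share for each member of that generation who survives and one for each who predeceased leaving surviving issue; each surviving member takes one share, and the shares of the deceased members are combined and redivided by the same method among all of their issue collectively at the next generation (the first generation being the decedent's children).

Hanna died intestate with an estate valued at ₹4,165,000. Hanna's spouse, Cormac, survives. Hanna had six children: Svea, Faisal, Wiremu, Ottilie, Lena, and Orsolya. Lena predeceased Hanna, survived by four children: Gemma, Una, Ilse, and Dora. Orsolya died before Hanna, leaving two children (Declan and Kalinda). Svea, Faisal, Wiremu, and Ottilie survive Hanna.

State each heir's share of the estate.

Cormac first takes ₹250,000, leaving a balance of ₹3,915,000. Cormac then takes one-fifth of the balance (₹783,000), for a total of ₹1,033,000. The remaining ₹3,132,000 passes to the descendants.
The descendants' portion (₹3,132,000) is divided at the children's generation into 6 shares of ₹522,000. Svea, Faisal, Wiremu, and Ottilie each take ₹522,000. The 2 shares of the deceased (Lena and Orsolya) are combined into a pool of ₹1,044,000.
That pool (₹1,044,000) is divided at the grandchildren's generation equally among Gemma, Una, Ilse, Dora, Declan, and Kalinda: ₹174,000 each.

Cormac: ₹1,033,000; Svea: ₹522,000; Faisal: ₹522,000; Wiremu: ₹522,000; Ottilie: ₹522,000; Gemma: ₹174,000; Una: ₹174,000; Ilse: ₹174,000; Dora: ₹174,000; Declan: ₹174,000; Kalinda: ₹174,000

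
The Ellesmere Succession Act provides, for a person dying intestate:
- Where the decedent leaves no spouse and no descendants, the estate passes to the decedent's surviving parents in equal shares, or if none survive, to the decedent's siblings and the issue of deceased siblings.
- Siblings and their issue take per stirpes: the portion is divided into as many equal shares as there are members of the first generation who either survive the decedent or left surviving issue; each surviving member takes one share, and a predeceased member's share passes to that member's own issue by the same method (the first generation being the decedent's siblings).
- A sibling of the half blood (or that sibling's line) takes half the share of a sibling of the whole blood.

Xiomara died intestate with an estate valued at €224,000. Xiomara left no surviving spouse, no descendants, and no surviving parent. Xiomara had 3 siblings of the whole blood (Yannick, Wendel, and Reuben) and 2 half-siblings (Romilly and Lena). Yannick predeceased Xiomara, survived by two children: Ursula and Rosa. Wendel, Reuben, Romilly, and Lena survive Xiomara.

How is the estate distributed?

Ursula: €28,000; Rosa: €28,000; Wendel: €56,000; Reuben: €56,000; Romilly: €28,000; Lena: €28,000

The entire €224,000 passes to the siblings and their issue.
Counting each half-blood sibling's line as half a unit, there are 4 units in €224,000, so one unit is €56,000. Whole-blood lines (Yannick, Wendel, and Reuben) take €56,000 each; half-blood lines (Romilly and Lena) take €28,000 each.
Yannick's share (€56,000) is divided into 2 shares of €28,000: Ursula and Rosa each take €28,000.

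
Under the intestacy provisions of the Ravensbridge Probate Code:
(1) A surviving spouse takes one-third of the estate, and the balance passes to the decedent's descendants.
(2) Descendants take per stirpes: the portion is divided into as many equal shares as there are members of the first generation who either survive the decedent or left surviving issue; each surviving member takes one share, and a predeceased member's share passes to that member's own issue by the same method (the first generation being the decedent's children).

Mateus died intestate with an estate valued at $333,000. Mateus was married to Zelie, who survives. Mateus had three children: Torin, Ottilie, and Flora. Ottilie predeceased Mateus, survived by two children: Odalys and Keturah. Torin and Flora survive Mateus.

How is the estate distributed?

Zelie takes one-third of $333,000 = $111,000. The remaining $222,000 passes to the descendants.
The descendants' portion ($222,000) is divided into 3 shares of $74,000: Torin and Flora each take $74,000; Ottilie's $74,000 share passes to Ottilie's issue.
Ottilie's share ($74,000) is divided into 2 shares of $37,000: Odalys and Keturah each take $37,000.

Zelie: $111,000; Torin: $74,000; Odalys: $37,000; Keturah: $37,000; Flora: $74,000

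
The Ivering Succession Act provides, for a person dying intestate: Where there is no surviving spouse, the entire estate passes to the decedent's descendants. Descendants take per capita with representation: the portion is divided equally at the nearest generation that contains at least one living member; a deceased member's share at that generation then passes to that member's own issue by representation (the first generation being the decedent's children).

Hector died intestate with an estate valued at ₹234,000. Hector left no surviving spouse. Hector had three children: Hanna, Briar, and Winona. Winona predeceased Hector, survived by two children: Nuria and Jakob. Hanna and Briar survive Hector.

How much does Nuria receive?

The entire ₹234,000 passes to the descendants.
That amount (₹234,000) is divided into 3 shares of ₹78,000: Hanna and Briar each take ₹78,000; Winona's ₹78,000 share passes to Winona's issue.
Winona's share (₹78,000) is divided into 2 shares of ₹39,000: Nuria and Jakob each take ₹39,000.

Nuria receives ₹39,000.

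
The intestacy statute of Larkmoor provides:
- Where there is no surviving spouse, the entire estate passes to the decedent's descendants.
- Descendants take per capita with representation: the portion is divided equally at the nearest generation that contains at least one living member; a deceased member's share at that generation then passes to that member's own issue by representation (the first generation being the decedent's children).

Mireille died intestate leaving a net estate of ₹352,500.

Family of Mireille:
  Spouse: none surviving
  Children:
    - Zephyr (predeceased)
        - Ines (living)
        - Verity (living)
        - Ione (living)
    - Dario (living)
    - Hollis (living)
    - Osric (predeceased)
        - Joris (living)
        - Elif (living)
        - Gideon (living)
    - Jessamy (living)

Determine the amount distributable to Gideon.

The entire ₹352,500 passes to the descendants.
That amount (₹352,500) is divided into 5 shares of ₹70,500: Dario, Hollis, and Jessamy each take ₹70,500; Zephyr's ₹70,500 share passes to Zephyr's issue; Osric's ₹70,500 share passes to Osric's issue.
Zephyr's share (₹70,500) is divided into 3 shares of ₹23,500: Ines, Verity, and Ione each take ₹23,500.
Osric's share (₹70,500) is divided into 3 shares of ₹23,500: Joris, Elif, and Gideon each take ₹23,500.

Gideon receives ₹23,500.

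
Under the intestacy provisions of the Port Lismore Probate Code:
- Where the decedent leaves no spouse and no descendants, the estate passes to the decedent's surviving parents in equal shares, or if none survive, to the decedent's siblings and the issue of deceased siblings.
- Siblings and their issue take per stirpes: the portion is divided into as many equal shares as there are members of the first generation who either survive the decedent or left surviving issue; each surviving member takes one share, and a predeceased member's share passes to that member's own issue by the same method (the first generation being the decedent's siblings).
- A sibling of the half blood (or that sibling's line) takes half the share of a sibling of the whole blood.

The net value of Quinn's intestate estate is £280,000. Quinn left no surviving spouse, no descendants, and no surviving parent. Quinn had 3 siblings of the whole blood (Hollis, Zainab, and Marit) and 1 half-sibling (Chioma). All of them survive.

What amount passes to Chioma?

The entire £280,000 passes to the siblings and their issue.
Counting each half-blood sibling's line as half a unit, there are 7/2 units in £280,000, so one unit is £80,000. Whole-blood lines (Hollis, Zainab, and Marit) take £80,000 each; half-blood lines (Chioma) take £40,000 each.

Chioma receives £40,000.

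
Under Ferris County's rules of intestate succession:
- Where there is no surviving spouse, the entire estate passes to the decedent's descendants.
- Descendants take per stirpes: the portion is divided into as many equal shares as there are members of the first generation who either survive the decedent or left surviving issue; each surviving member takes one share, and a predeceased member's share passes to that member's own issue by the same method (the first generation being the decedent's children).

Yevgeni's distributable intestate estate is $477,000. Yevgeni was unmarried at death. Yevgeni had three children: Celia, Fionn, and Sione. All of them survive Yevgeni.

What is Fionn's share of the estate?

Fionn receives $159,000.

The entire $477,000 passes to the descendants.
That amount ($477,000) is divided into 3 shares of $159,000: Celia, Fionn, and Sione each take $159,000.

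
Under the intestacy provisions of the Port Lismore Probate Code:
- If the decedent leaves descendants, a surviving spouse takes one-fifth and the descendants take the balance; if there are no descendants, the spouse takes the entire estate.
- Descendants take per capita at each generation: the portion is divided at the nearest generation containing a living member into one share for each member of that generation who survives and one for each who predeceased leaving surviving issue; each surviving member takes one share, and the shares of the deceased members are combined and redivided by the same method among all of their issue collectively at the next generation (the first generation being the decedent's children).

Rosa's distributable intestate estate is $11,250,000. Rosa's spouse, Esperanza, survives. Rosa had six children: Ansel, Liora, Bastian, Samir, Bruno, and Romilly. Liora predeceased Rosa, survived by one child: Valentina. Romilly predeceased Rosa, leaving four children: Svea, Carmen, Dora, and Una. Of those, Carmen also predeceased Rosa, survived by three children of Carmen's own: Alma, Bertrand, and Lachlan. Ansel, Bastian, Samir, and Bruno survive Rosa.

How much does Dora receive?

Esperanza takes one-fifth of $11,250,000 = $2,250,000. The remaining $9,000,000 passes to the descendants.
The descendants' portion ($9,000,000) is divided at the children's generation into 6 shares of $1,500,000. Ansel, Bastian, Samir, and Bruno each take $1,500,000. The 2 shares of the deceased (Liora and Romilly) are combined into a pool of $3,000,000.
That pool ($3,000,000) is divided at the grandchildren's generation into 5 shares of $600,000. Valentina, Svea, Dora, and Una each take $600,000. The remaining share for the deceased Carmen ($600,000) is carried to the next generation.
That pool ($600,000) is divided at the great-grandchildren's generation equally among Alma, Bertrand, and Lachlan: $200,000 each.

Dora receives $600,000.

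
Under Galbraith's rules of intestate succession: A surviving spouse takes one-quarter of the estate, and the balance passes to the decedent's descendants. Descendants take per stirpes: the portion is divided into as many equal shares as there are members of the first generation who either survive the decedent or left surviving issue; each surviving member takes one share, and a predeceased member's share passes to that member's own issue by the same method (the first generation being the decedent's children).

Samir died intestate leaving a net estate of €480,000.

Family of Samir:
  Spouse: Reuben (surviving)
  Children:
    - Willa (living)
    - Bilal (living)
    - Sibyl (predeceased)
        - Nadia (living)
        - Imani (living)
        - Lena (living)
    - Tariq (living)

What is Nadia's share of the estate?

Nadia receives €30,000.

Reuben takes one-quarter of €480,000 = €120,000. The remaining €360,000 passes to the descendants.
The descendants' portion (€360,000) is divided into 4 shares of €90,000: Willa, Bilal, and Tariq each take €90,000; Sibyl's €90,000 share passes to Sibyl's issue.
Sibyl's share (€90,000) is divided into 3 shares of €30,000: Nadia, Imani, and Lena each take €30,000.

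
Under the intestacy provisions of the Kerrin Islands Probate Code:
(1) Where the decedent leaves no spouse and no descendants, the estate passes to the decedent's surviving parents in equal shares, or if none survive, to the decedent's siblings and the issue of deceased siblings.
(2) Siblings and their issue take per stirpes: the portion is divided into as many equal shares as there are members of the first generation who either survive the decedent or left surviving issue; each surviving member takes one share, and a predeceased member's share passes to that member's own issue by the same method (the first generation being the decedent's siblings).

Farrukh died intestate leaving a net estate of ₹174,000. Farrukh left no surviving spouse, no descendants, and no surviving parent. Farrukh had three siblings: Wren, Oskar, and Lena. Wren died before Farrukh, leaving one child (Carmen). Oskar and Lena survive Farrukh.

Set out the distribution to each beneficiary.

Carmen: ₹58,000; Oskar: ₹58,000; Lena: ₹58,000

The entire ₹174,000 passes to the siblings and their issue.
That amount (₹174,000) is divided into 3 shares of ₹58,000: Oskar and Lena each take ₹58,000; Wren's ₹58,000 share passes to Wren's issue.
Wren's share (₹58,000) passes entirely to Carmen.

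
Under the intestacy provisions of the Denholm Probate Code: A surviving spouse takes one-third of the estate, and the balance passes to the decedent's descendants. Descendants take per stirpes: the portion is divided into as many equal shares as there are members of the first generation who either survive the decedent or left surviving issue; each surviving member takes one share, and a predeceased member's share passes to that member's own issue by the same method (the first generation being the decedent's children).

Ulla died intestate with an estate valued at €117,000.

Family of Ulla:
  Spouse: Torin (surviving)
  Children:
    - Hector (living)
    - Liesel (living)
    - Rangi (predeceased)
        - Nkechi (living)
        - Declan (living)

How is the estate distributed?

Torin takes one-third of €117,000 = €39,000. The remaining €78,000 passes to the descendants.
The descendants' portion (€78,000) is divided into 3 shares of €26,000: Hector and Liesel each take €26,000; Rangi's €26,000 share passes to Rangi's issue.
Rangi's share (€26,000) is divided into 2 shares of €13,000: Nkechi and Declan each take €13,000.

Torin: €39,000; Hector: €26,000; Liesel: €26,000; Nkechi: €13,000; Declan: €13,000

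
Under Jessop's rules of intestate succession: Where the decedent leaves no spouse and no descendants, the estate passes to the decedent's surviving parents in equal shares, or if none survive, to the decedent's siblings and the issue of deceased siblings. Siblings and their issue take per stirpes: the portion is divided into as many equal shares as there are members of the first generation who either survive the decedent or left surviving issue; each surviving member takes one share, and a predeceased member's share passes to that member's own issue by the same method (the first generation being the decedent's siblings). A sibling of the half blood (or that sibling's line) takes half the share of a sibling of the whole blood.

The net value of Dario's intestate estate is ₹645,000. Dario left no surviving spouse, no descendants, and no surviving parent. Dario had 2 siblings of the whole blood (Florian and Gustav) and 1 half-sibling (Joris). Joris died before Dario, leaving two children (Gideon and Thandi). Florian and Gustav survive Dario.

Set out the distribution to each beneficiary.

The entire ₹645,000 passes to the siblings and their issue.
Counting each half-blood sibling's line as half a unit, there are 5/2 units in ₹645,000, so one unit is ₹258,000. Whole-blood lines (Florian and Gustav) take ₹258,000 each; half-blood lines (Joris) take ₹129,000 each.
Joris's share (₹129,000) is divided into 2 shares of ₹64,500: Gideon and Thandi each take ₹64,500.

Florian: ₹258,000; Gustav: ₹258,000; Gideon: ₹64,500; Thandi: ₹64,500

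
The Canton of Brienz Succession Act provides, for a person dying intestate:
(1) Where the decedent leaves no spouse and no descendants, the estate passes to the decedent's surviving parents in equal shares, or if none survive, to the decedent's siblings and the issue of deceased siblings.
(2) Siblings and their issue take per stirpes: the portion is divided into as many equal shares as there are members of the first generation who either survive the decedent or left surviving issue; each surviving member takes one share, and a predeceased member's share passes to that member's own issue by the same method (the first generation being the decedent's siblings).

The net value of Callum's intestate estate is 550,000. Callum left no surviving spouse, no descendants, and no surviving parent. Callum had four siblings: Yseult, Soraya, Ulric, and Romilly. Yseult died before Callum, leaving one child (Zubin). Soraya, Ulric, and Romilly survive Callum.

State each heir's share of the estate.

The entire 550,000 passes to the siblings and their issue.
That amount (550,000) is divided into 4 shares of 137,500: Soraya, Ulric, and Romilly each take 137,500; Yseult's 137,500 share passes to Yseult's issue.
Yseult's share (137,500) passes entirely to Zubin.

Zubin: 137,500; Soraya: 137,500; Ulric: 137,500; Romilly: 137,500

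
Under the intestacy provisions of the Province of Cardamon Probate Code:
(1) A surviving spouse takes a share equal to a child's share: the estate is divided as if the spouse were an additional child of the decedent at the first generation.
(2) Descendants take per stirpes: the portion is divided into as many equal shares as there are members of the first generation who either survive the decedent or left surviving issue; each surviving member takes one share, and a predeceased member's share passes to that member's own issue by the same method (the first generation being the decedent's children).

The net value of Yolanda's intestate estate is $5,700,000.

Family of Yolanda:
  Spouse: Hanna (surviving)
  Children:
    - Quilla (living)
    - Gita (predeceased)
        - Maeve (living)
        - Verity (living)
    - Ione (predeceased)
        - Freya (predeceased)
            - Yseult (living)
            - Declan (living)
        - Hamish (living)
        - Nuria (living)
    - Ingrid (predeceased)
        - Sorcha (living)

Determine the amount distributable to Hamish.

The spouse counts as an additional share at the children's level, so there are 5 primary shares of $1,140,000. Hanna takes one such share ($1,140,000).
The children's combined portion ($4,560,000) is divided into 4 shares of $1,140,000: Quilla takes $1,140,000; Gita's $1,140,000 share passes to Gita's issue; Ione's $1,140,000 share passes to Ione's issue; Ingrid's $1,140,000 share passes to Ingrid's issue.
Gita's share ($1,140,000) is divided into 2 shares of $570,000: Maeve and Verity each take $570,000.
Ione's share ($1,140,000) is divided into 3 shares of $380,000: Hamish and Nuria each take $380,000; Freya's $380,000 share passes to Freya's issue.
Freya's share ($380,000) is divided into 2 shares of $190,000: Yseult and Declan each take $190,000.
Ingrid's share ($1,140,000) passes entirely to Sorcha.

Hamish receives $380,000.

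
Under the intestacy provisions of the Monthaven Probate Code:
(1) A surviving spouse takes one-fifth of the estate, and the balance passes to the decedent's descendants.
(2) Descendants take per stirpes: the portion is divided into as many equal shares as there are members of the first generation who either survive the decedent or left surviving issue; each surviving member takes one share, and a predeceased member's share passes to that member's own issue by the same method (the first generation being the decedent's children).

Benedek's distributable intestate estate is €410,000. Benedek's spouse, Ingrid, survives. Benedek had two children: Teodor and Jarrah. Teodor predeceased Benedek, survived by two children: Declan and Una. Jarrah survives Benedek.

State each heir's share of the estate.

Ingrid: €82,000; Declan: €82,000; Una: €82,000; Jarrah: €164,000

Ingrid takes one-fifth of €410,000 = €82,000. The remaining €328,000 passes to the descendants.
The descendants' portion (€328,000) is divided into 2 shares of €164,000: Jarrah takes €164,000; Teodor's €164,000 share passes to Teodor's issue.
Teodor's share (€164,000) is divided into 2 shares of €82,000: Declan and Una each take €82,000.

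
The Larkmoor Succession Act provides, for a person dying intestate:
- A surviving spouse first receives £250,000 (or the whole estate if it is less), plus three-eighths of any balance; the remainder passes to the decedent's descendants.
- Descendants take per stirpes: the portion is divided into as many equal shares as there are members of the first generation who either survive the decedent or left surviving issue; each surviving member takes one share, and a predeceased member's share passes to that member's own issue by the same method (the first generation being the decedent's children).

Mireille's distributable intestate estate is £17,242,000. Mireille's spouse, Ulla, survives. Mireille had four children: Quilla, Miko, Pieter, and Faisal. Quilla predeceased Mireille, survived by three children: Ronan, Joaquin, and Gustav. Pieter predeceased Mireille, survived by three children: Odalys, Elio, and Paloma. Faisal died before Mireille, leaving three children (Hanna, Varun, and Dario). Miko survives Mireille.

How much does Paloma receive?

Ulla first takes £250,000, leaving a balance of £16,992,000. Ulla then takes three-eighths of the balance (£6,372,000), for a total of £6,622,000. The remaining £10,620,000 passes to the descendants.
The descendants' portion (£10,620,000) is divided into 4 shares of £2,655,000: Miko takes £2,655,000; Quilla's £2,655,000 share passes to Quilla's issue; Pieter's £2,655,000 share passes to Pieter's issue; Faisal's £2,655,000 share passes to Faisal's issue.
Quilla's share (£2,655,000) is divided into 3 shares of £885,000: Ronan, Joaquin, and Gustav each take £885,000.
Pieter's share (£2,655,000) is divided into 3 shares of £885,000: Odalys, Elio, and Paloma each take £885,000.
Faisal's share (£2,655,000) is divided into 3 shares of £885,000: Hanna, Varun, and Dario each take £885,000.

Paloma receives £885,000.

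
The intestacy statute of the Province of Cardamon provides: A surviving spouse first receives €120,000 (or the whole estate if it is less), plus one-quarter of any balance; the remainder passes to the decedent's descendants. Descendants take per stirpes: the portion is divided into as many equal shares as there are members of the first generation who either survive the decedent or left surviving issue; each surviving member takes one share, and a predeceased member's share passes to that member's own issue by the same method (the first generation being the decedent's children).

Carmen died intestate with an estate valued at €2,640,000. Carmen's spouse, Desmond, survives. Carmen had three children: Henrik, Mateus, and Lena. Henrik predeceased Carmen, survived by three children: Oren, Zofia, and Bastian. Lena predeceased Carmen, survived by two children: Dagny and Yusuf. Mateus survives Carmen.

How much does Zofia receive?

Zofia receives €210,000.

Desmond first takes €120,000, leaving a balance of €2,520,000. Desmond then takes one-quarter of the balance (€630,000), for a total of €750,000. The remaining €1,890,000 passes to the descendants.
The descendants' portion (€1,890,000) is divided into 3 shares of €630,000: Mateus takes €630,000; Henrik's €630,000 share passes to Henrik's issue; Lena's €630,000 share passes to Lena's issue.
Henrik's share (€630,000) is divided into 3 shares of €210,000: Oren, Zofia, and Bastian each take €210,000.
Lena's share (€630,000) is divided into 2 shares of €315,000: Dagny and Yusuf each take €315,000.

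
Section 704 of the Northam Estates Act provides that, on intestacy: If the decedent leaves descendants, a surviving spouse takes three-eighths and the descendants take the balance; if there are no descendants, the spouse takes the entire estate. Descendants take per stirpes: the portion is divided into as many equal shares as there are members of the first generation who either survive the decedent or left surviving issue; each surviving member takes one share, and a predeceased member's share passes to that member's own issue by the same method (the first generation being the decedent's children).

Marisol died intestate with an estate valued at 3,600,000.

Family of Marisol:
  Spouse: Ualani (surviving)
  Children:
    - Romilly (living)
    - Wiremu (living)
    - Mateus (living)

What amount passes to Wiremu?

Wiremu receives 750,000.

Ualani takes three-eighths of 3,600,000 = 1,350,000. The remaining 2,250,000 passes to the descendants.
The descendants' portion (2,250,000) is divided into 3 shares of 750,000: Romilly, Wiremu, and Mateus each take 750,000.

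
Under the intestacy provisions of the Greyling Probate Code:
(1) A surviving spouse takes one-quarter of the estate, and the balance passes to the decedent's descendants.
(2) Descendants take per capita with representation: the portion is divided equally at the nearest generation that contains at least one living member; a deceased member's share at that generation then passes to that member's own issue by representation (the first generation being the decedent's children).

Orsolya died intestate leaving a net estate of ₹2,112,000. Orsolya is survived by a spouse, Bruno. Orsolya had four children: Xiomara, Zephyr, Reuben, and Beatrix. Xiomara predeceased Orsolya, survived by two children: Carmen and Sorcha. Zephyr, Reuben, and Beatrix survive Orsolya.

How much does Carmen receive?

Carmen receives ₹198,000.

Bruno takes one-quarter of ₹2,112,000 = ₹528,000. The remaining ₹1,584,000 passes to the descendants.
The descendants' portion (₹1,584,000) is divided into 4 shares of ₹396,000: Zephyr, Reuben, and Beatrix each take ₹396,000; Xiomara's ₹396,000 share passes to Xiomara's issue.
Xiomara's share (₹396,000) is divided into 2 shares of ₹198,000: Carmen and Sorcha each take ₹198,000.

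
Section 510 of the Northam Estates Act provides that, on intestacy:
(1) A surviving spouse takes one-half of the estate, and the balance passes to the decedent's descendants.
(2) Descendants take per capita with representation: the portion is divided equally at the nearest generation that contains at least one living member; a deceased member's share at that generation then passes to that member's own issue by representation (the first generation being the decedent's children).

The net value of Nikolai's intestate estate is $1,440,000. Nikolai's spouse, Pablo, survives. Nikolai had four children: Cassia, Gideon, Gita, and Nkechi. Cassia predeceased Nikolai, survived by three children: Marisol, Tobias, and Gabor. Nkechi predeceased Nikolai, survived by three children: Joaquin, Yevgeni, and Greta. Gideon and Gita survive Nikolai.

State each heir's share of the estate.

Pablo: $720,000; Marisol: $60,000; Tobias: $60,000; Gabor: $60,000; Gideon: $180,000; Gita: $180,000; Joaquin: $60,000; Yevgeni: $60,000; Greta: $60,000

Pablo takes one-half of $1,440,000 = $720,000. The remaining $720,000 passes to the descendants.
The descendants' portion ($720,000) is divided into 4 shares of $180,000: Gideon and Gita each take $180,000; Cassia's $180,000 share passes to Cassia's issue; Nkechi's $180,000 share passes to Nkechi's issue.
Cassia's share ($180,000) is divided into 3 shares of $60,000: Marisol, Tobias, and Gabor each take $60,000.
Nkechi's share ($180,000) is divided into 3 shares of $60,000: Joaquin, Yevgeni, and Greta each take $60,000.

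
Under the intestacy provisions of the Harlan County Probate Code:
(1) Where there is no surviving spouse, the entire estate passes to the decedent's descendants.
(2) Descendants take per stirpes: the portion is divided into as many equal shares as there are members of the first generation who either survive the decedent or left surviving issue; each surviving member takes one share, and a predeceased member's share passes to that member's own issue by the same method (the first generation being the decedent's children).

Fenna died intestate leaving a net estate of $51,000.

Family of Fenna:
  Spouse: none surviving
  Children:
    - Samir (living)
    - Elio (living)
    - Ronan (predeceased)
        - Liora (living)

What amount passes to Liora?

Liora receives $17,000.

The entire $51,000 passes to the descendants.
That amount ($51,000) is divided into 3 shares of $17,000: Samir and Elio each take $17,000; Ronan's $17,000 share passes to Ronan's issue.
Ronan's share ($17,000) passes entirely to Liora.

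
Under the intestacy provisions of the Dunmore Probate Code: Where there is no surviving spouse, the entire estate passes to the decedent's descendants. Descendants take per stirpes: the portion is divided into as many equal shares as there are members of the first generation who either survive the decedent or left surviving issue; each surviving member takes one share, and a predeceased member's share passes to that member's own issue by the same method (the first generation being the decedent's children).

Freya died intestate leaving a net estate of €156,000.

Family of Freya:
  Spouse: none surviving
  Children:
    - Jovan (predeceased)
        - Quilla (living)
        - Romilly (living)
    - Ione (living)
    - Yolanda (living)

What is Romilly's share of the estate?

The entire €156,000 passes to the descendants.
That amount (€156,000) is divided into 3 shares of €52,000: Ione and Yolanda each take €52,000; Jovan's €52,000 share passes to Jovan's issue.
Jovan's share (€52,000) is divided into 2 shares of €26,000: Quilla and Romilly each take €26,000.

Romilly receives €26,000.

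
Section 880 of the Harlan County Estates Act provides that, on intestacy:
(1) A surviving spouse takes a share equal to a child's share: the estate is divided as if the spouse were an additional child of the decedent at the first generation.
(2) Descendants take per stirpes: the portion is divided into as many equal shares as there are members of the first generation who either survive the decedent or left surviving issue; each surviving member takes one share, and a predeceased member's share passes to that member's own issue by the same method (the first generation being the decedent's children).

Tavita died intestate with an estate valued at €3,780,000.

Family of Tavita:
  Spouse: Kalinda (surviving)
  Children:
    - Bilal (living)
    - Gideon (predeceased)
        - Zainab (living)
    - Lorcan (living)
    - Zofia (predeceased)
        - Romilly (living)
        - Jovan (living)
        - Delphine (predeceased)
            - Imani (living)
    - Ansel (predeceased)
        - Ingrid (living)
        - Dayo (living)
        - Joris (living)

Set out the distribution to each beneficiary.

The spouse counts as an additional share at the children's level, so there are 6 primary shares of €630,000. Kalinda takes one such share (€630,000).
The children's combined portion (€3,150,000) is divided into 5 shares of €630,000: Bilal and Lorcan each take €630,000; Gideon's €630,000 share passes to Gideon's issue; Zofia's €630,000 share passes to Zofia's issue; Ansel's €630,000 share passes to Ansel's issue.
Gideon's share (€630,000) passes entirely to Zainab.
Zofia's share (€630,000) is divided into 3 shares of €210,000: Romilly and Jovan each take €210,000; Delphine's €210,000 share passes to Delphine's issue.
Delphine's share (€210,000) passes entirely to Imani.
Ansel's share (€630,000) is divided into 3 shares of €210,000: Ingrid, Dayo, and Joris each take €210,000.

Kalinda: €630,000; Bilal: €630,000; Zainab: €630,000; Lorcan: €630,000; Romilly: €210,000; Jovan: €210,000; Imani: €210,000; Ingrid: €210,000; Dayo: €210,000; Joris: €210,000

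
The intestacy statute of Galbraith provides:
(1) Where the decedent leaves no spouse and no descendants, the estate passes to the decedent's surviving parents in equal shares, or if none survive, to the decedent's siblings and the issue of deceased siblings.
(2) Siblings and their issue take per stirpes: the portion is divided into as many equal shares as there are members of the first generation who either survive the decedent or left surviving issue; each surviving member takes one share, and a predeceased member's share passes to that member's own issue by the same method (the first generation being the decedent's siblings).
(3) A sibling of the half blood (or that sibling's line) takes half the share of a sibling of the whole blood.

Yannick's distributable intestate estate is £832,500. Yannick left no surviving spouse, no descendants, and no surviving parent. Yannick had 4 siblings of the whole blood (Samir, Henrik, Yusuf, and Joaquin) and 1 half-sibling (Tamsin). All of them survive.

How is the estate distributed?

The entire £832,500 passes to the siblings and their issue.
Counting each half-blood sibling's line as half a unit, there are 9/2 units in £832,500, so one unit is £185,000. Whole-blood lines (Samir, Henrik, Yusuf, and Joaquin) take £185,000 each; half-blood lines (Tamsin) take £92,500 each.

Samir: £185,000; Tamsin: £92,500; Henrik: £185,000; Yusuf: £185,000; Joaquin: £185,000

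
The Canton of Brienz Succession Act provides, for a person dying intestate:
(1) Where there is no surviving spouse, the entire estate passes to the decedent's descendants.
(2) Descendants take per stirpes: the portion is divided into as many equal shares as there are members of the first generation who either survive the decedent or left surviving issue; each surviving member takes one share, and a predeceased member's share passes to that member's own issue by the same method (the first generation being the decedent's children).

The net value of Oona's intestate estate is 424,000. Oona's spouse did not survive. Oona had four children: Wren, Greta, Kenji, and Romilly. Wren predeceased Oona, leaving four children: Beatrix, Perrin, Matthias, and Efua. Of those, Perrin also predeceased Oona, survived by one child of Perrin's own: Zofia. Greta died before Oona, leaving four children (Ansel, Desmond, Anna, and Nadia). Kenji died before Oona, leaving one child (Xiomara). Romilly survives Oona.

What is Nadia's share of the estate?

Nadia receives 26,500.

The entire 424,000 passes to the descendants.
That amount (424,000) is divided into 4 shares of 106,000: Romilly takes 106,000; Wren's 106,000 share passes to Wren's issue; Greta's 106,000 share passes to Greta's issue; Kenji's 106,000 share passes to Kenji's issue.
Wren's share (106,000) is divided into 4 shares of 26,500: Beatrix, Matthias, and Efua each take 26,500; Perrin's 26,500 share passes to Perrin's issue.
Perrin's share (26,500) passes entirely to Zofia.
Greta's share (106,000) is divided into 4 shares of 26,500: Ansel, Desmond, Anna, and Nadia each take 26,500.
Kenji's share (106,000) passes entirely to Xiomara.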